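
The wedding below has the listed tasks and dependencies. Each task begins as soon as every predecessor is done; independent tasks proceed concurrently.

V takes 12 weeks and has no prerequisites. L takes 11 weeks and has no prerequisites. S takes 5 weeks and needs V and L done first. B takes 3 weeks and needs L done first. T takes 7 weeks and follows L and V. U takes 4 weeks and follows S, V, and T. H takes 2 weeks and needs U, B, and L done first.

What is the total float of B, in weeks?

9

V→T→U→H = 12+7+4+2 = 25 sets the makespan at 25 weeks.
The longest chain containing B totals 16 weeks.
Float = 25 − 16 = 9.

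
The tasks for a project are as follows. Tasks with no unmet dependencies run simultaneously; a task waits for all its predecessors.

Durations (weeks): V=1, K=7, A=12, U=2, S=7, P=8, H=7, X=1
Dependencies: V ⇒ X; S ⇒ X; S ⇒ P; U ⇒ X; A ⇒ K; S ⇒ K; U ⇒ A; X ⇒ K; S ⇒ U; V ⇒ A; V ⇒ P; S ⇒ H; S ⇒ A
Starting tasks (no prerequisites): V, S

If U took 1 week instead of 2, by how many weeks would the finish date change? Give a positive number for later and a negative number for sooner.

As given, the longest chain is S→U→A→K = 7+2+12+7 = 28, so the finish is 28 weeks.
U lies on that path, so at 1 week the path becomes 27 weeks.
No other chain overtakes it, so the finish is 27 weeks.
Change in finish: 27 − 28 = -1 weeks.

-1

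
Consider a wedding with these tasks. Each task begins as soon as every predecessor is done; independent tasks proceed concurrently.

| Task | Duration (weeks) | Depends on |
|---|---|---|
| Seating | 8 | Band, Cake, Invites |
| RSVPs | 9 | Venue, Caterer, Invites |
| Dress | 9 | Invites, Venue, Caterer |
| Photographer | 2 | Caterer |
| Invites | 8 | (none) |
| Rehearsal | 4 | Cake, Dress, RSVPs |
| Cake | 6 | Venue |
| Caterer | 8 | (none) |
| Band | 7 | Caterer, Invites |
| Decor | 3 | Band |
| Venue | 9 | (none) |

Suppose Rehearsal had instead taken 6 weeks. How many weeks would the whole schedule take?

24

The binding path is Venue→Cake→Seating = 9+6+8 = 23; finish at 23 weeks.
Rehearsal has 1 week of float (longest path through it is 22).
Now Venue→RSVPs→Rehearsal = 9+9+6 = 24 is longest, so the finish becomes 24 weeks.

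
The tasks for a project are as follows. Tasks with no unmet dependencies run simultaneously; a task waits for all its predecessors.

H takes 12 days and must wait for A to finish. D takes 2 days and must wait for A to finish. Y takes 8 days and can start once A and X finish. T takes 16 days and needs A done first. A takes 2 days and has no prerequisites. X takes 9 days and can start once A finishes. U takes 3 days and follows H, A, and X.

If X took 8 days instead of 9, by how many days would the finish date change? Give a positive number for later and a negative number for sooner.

-1

The binding path is A→X→Y = 2+9+8 = 19; finish at 19 days.
X is on the critical path; changing it to 8 makes that path 18 days.
That remains the longest chain; total 18 days.
Change in finish: 18 − 19 = -1 days.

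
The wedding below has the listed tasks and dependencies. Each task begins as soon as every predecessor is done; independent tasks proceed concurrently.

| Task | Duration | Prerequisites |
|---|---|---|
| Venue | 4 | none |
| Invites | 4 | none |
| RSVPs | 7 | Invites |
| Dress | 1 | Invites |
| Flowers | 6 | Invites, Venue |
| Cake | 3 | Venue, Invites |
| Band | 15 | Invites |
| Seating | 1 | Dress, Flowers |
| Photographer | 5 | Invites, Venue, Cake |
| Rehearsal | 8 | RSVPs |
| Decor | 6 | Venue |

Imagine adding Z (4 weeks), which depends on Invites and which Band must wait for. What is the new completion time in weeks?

23

Originally the project takes 19 weeks.
With Z inserted, Band now waits for max(Invites, Z).
New critical path: Invites→Z→Band = 4+4+15 = 23 ⇒ 23 weeks.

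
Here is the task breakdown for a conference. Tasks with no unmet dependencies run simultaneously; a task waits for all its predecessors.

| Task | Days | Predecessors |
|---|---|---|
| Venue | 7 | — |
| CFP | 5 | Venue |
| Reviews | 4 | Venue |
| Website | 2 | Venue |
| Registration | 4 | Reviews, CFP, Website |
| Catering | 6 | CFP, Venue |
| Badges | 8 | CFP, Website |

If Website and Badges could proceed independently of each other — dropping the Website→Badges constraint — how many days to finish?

Original critical path: Venue→CFP→Badges = 7+5+8 = 20 ⇒ 20 days.
Dropping Website→Badges doesn't change Badges's earliest start (12); another predecessor still binds.
The longest chain is now Venue→CFP→Badges = 7+5+8 = 20, so the plan takes 20 days.

20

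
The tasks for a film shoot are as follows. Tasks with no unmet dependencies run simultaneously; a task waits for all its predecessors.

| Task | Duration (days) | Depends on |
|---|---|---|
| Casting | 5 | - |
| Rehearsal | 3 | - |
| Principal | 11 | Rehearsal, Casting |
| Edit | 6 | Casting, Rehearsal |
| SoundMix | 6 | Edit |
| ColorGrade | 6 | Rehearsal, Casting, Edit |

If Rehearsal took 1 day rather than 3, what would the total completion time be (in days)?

17

Critical path before the change: Casting→Edit→SoundMix = 5+6+6 = 17 giving 17 days.
Rehearsal is off the critical path — its longest chain is 15 days, giving 2 of slack.
That remains the longest chain; total 17 days.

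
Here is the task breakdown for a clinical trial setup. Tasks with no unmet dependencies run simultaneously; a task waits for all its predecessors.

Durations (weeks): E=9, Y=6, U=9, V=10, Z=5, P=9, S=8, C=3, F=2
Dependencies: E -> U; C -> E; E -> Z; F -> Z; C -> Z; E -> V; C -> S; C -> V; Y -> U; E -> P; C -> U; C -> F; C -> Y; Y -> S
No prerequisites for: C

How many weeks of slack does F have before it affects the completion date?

12

The longest chain is C→E→V = 3+9+10 = 22; overall finish 22 weeks.
The longest chain containing F totals 10 weeks.
Float = 22 − 10 = 12.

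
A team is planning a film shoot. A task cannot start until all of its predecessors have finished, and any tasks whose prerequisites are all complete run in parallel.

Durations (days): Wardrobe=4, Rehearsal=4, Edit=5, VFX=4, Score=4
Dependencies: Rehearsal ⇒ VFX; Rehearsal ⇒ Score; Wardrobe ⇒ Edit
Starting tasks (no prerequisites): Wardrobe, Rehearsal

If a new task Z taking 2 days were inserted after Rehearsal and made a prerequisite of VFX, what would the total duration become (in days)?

10

Originally the job takes 9 days.
With Z inserted, VFX now waits for max(Rehearsal, Z).
New critical path: Rehearsal→Z→VFX = 4+2+4 = 10 ⇒ 10 days.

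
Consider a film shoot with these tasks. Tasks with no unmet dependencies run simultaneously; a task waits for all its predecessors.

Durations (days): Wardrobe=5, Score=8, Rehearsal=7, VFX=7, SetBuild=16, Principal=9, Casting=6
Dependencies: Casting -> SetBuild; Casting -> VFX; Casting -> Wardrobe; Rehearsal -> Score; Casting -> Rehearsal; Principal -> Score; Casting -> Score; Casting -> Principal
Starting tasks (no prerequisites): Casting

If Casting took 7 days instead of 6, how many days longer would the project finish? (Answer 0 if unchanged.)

1

Critical path before the change: Casting→Principal→Score = 6+9+8 = 23 giving 23 days.
Since Casting is critical, the +1 change carries straight to that chain (now 24 days).
That remains the longest chain; total 24 days.
Change in finish: 24 − 23 = +1 days.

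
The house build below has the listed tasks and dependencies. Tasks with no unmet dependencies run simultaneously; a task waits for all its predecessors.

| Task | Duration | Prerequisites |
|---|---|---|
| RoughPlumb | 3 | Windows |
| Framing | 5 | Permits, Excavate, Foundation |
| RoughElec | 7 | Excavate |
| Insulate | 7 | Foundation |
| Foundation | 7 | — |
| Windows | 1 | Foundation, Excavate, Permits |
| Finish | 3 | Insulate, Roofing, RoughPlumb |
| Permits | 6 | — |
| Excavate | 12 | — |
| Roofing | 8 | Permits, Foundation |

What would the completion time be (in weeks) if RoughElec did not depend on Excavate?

19

Original critical path: Excavate→Windows→RoughPlumb→Finish = 12+1+3+3 = 19 ⇒ 19 weeks.
Without Excavate→RoughElec, RoughElec's earliest start moves from 12 to 0.
The longest chain is now Excavate→Windows→RoughPlumb→Finish = 12+1+3+3 = 19, so the plan takes 19 weeks.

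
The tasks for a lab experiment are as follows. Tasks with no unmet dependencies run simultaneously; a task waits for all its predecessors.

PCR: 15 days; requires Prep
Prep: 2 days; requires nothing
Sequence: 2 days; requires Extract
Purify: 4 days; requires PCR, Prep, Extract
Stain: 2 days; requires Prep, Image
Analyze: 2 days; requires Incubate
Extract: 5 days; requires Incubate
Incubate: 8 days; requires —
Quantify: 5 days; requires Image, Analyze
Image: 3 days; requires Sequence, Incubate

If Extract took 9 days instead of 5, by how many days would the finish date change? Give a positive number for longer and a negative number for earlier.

Actual critical path: Incubate→Extract→Sequence→Image→Quantify = 8+5+2+3+5 = 23 ⇒ 23 days.
Extract lies on that path, so at 9 days the path becomes 27 days.
That remains the longest chain; total 27 days.
Change in finish: 27 − 23 = +4 days.

4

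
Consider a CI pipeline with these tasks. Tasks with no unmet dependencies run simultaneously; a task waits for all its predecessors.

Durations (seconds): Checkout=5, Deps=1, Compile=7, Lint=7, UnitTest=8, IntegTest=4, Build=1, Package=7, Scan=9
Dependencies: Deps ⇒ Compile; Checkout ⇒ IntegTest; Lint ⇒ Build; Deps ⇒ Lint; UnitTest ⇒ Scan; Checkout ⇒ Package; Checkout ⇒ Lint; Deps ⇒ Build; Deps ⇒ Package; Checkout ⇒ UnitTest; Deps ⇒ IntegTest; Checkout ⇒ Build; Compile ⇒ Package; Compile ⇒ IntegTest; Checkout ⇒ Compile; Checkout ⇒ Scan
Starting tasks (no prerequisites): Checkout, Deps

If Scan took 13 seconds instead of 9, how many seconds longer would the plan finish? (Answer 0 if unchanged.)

Critical path before the change: Checkout→UnitTest→Scan = 5+8+9 = 22 giving 22 seconds.
Scan lies on that path, so at 13 seconds the path becomes 26 seconds.
No other chain overtakes it, so the finish is 26 seconds.
Change in finish: 26 − 22 = +4 seconds.

4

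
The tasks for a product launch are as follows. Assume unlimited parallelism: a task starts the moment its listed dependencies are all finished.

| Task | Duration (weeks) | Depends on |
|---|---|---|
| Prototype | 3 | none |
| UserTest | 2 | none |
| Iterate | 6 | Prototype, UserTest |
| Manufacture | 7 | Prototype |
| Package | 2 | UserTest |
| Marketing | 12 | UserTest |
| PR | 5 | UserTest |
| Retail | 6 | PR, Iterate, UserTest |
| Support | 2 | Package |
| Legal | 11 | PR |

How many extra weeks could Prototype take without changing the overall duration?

3

The longest chain is UserTest→PR→Legal = 2+5+11 = 18; overall finish 18 weeks.
Prototype finishes as early as 3 and must finish by 6.
Slack of Prototype = 3 − 0 = 3 weeks.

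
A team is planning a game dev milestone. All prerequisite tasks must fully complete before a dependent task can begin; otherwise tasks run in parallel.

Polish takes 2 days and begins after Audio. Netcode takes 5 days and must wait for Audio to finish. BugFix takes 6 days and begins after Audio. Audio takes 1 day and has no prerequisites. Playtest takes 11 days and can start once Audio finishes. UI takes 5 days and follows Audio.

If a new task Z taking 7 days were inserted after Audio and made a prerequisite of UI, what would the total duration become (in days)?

13

Originally the plan takes 12 days.
With Z inserted, UI now waits for max(Audio, Z).
New critical path: Audio→Z→UI = 1+7+5 = 13 ⇒ 13 days.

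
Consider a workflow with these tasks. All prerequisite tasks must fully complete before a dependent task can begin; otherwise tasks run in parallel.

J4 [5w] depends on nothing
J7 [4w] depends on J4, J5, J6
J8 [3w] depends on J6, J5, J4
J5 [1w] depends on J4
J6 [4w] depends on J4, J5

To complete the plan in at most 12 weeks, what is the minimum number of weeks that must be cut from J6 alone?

Current finish: 14 weeks; target: 12.
J6 is on every critical path, so each week cut from J6 cuts the finish by one (this holds down to a finish of 11).
Need 14 − 12 = 2 weeks off J6 → J6 becomes 2 weeks, finish becomes 12.

2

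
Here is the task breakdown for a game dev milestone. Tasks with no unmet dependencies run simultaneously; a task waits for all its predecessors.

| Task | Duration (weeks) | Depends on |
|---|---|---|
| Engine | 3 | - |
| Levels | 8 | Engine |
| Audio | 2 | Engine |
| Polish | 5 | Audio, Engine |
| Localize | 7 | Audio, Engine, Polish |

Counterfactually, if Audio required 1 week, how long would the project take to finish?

The binding path is Engine→Audio→Polish→Localize = 3+2+5+7 = 17; finish at 17 weeks.
Audio is on the critical path; changing it to 1 makes that path 16 weeks.
No other chain overtakes it, so the finish is 16 weeks.

16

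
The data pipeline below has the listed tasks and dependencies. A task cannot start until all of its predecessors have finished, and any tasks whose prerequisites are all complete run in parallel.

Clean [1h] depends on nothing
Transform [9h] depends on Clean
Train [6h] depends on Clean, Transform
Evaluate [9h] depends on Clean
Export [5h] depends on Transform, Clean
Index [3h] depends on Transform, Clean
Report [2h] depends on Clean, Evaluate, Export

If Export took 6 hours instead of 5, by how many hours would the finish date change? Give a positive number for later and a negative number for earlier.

The binding path is Clean→Transform→Export→Report = 1+9+5+2 = 17; finish at 17 hours.
Since Export is critical, the +1 change carries straight to that chain (now 18 hours).
That remains the longest chain; total 18 hours.
Change in finish: 18 − 17 = +1 hours.

1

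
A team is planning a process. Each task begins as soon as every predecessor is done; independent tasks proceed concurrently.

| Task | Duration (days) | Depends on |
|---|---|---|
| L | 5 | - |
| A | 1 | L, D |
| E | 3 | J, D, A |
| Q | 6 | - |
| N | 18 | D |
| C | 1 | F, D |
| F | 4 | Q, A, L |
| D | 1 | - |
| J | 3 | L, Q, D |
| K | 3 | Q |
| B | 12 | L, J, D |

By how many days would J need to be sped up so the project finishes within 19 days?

2

Current finish: 21 days; target: 19.
J is on every critical path, so each day cut from J cuts the finish by one (this holds down to a finish of 19).
Need 21 − 19 = 2 days off J → J becomes 1 day, finish becomes 19.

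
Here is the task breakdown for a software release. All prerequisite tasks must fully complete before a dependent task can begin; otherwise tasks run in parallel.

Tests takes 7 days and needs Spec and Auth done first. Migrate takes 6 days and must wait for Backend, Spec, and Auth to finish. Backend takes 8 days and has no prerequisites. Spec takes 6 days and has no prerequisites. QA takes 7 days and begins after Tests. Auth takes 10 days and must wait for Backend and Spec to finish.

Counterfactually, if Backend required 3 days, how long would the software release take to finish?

Baseline: Backend→Auth→Tests→QA = 8+10+7+7 = 32 → 32 days.
Backend is on the critical path; changing it to 3 makes that path 27 days.
The binding chain switches to Spec→Auth→Tests→QA = 6+10+7+7 = 30; finish 30 days.

30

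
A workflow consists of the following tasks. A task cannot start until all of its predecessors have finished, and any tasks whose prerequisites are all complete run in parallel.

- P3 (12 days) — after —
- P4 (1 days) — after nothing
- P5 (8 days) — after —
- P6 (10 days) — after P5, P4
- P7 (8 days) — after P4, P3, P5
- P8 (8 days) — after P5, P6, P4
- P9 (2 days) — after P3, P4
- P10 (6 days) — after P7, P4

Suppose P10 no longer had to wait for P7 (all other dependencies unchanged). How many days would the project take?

Original critical path: P3→P7→P10 = 12+8+6 = 26 ⇒ 26 days.
Without P7→P10, P10's earliest start moves from 20 to 1.
The longest chain is now P5→P6→P8 = 8+10+8 = 26, so the project takes 26 days.

26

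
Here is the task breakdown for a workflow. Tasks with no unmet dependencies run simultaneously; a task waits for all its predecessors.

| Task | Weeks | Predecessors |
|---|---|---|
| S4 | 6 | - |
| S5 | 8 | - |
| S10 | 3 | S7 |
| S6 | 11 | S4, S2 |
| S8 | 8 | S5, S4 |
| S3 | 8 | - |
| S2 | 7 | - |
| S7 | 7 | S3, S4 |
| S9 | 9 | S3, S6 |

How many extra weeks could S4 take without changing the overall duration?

S2→S6→S9 = 7+11+9 = 27 sets the makespan at 27 weeks.
S4 finishes as early as 6 and must finish by 7.
Slack of S4 = 1 − 0 = 1 week.

1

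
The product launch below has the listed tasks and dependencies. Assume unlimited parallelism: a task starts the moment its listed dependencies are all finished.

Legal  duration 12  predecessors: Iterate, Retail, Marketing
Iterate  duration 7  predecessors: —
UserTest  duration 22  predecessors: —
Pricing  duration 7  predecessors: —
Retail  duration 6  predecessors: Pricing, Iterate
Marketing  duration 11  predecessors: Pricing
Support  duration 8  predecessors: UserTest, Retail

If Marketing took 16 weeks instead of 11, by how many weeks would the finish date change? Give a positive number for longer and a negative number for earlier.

As given, the longest chain is Pricing→Marketing→Legal = 7+11+12 = 30, so the finish is 30 weeks.
Since Marketing is critical, the +5 change carries straight to that chain (now 35 weeks).
No other chain overtakes it, so the finish is 35 weeks.
Change in finish: 35 − 30 = +5 weeks.

5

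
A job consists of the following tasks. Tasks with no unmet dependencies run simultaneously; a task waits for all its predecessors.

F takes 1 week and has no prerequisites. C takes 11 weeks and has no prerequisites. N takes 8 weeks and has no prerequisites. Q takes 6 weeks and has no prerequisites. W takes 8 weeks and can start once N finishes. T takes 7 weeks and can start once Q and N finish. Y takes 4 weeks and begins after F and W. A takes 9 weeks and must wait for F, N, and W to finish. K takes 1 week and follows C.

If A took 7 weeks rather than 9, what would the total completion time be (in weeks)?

23

Baseline: N→W→A = 8+8+9 = 25 → 25 weeks.
Since A is critical, the -2 change carries straight to that chain (now 23 weeks).
No other chain overtakes it, so the finish is 23 weeks.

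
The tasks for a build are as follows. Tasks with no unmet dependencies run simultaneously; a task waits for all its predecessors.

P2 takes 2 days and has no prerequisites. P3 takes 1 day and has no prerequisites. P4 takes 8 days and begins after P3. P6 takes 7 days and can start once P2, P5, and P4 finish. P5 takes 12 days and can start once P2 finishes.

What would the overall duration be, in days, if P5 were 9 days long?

As given, the longest chain is P2→P5→P6 = 2+12+7 = 21, so the finish is 21 days.
Since P5 is critical, the -3 change carries straight to that chain (now 18 days).
The critical path is still P2→P5→P6; finish is now 18 days.

18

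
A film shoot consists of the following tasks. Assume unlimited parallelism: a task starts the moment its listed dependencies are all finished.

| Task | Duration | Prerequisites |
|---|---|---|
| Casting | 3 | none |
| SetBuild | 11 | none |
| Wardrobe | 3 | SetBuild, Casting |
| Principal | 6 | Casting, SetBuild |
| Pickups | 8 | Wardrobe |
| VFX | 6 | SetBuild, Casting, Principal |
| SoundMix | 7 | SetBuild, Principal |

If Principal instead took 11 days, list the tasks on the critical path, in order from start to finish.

SetBuild, Principal, SoundMix

Critical path before the change: SetBuild→Principal→SoundMix = 11+6+7 = 24 giving 24 days.
Principal lies on that path, so at 11 days the path becomes 29 days.
The critical path is still SetBuild→Principal→SoundMix; finish is now 29 days.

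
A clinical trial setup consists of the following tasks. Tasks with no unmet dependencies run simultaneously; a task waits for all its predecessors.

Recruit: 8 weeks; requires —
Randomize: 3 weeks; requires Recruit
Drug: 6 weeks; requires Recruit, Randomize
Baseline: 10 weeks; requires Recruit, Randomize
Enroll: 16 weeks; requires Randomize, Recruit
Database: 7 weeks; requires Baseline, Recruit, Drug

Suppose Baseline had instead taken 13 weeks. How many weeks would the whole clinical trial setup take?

The binding path is Recruit→Randomize→Baseline→Database = 8+3+10+7 = 28; finish at 28 weeks.
Baseline is on the critical path; changing it to 13 makes that path 31 weeks.
No other chain overtakes it, so the finish is 31 weeks.

31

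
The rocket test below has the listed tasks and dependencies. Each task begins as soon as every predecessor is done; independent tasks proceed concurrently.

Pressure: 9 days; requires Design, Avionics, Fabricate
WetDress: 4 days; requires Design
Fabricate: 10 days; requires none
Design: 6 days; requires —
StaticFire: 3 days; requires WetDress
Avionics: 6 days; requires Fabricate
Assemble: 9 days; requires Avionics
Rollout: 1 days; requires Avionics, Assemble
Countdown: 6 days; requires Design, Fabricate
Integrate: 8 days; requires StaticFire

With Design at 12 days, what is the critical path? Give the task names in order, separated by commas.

As given, the longest chain is Fabricate→Avionics→Assemble→Rollout = 10+6+9+1 = 26, so the finish is 26 days.
Design is off the critical path — its longest chain is 21 days, giving 5 of slack.
Now Design→WetDress→StaticFire→Integrate = 12+4+3+8 = 27 is longest, so the finish becomes 27 days.

Design, WetDress, StaticFire, Integrate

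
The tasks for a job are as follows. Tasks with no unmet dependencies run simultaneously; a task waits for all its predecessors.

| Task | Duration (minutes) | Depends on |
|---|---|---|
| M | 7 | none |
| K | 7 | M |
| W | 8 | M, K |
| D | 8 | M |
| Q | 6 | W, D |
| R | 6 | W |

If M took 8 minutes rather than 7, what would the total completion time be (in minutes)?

29

Actual critical path: M→K→W→Q = 7+7+8+6 = 28 ⇒ 28 minutes.
Since M is critical, the +1 change carries straight to that chain (now 29 minutes).
No other chain overtakes it, so the finish is 29 minutes.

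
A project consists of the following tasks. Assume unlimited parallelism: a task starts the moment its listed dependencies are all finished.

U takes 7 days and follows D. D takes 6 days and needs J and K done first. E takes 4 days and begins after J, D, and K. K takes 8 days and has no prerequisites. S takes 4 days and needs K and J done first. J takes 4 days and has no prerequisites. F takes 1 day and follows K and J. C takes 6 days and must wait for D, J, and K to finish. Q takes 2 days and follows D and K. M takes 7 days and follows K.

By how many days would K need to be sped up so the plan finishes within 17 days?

Current finish: 21 days; target: 17.
K is on every critical path, so each day cut from K cuts the finish by one (this holds down to a finish of 17).
Need 21 − 17 = 4 days off K → K becomes 4 days, finish becomes 17.

4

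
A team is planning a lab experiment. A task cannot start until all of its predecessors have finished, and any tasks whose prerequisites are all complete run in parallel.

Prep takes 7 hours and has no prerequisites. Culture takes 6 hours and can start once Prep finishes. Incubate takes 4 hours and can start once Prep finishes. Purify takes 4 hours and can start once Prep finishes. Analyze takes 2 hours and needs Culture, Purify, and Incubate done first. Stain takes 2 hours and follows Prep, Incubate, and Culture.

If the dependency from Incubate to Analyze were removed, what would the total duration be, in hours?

15

With the dependency in place, Prep→Culture→Analyze = 7+6+2 = 15 sets the finish at 15 hours.
Dropping Incubate→Analyze doesn't change Analyze's earliest start (13); another predecessor still binds.
After: Prep→Culture→Analyze = 7+6+2 = 15 → 15 hours.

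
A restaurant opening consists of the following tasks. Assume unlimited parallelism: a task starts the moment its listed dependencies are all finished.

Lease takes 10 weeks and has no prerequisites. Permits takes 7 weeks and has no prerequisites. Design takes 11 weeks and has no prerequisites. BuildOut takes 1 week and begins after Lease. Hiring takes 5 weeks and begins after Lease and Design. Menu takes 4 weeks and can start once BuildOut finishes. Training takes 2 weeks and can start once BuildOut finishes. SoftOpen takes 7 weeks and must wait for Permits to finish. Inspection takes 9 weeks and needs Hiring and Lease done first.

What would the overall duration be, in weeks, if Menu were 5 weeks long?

Baseline: Design→Hiring→Inspection = 11+5+9 = 25 → 25 weeks.
Menu is off the critical path — its longest chain is 15 weeks, giving 10 of slack.
No other chain overtakes it, so the finish is 25 weeks.

25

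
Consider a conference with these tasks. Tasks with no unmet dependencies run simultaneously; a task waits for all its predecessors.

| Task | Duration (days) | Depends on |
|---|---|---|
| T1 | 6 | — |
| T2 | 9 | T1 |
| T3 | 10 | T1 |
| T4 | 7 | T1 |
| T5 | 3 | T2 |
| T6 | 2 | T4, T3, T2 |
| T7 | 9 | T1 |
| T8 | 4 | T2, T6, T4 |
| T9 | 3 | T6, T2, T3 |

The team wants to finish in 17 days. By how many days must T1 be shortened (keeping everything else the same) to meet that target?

5

Current finish: 22 days; target: 17.
T1 is on every critical path, so each day cut from T1 cuts the finish by one (this holds down to a finish of 17).
Need 22 − 17 = 5 days off T1 → T1 becomes 1 day, finish becomes 17.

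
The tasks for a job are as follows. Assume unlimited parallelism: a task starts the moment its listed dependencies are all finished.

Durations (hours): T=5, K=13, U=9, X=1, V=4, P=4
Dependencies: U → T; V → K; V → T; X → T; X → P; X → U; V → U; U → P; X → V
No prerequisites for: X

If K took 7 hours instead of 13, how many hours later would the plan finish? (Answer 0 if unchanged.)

As given, the longest chain is X→V→U→T = 1+4+9+5 = 19, so the finish is 19 hours.
K is off the critical path — its longest chain is 18 hours, giving 1 of slack.
That remains the longest chain; total 19 hours.
Change in finish: 19 − 19 = +0 hours.

0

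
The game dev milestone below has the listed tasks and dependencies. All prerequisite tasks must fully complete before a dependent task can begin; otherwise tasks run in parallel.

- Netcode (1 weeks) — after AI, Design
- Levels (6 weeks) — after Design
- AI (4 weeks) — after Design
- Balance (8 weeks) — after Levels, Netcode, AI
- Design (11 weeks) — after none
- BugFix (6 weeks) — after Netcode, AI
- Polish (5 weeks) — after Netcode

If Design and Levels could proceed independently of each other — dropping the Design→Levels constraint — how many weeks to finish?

Original critical path: Design→Levels→Balance = 11+6+8 = 25 ⇒ 25 weeks.
Without Design→Levels, Levels's earliest start moves from 11 to 0.
After: Design→AI→Netcode→Balance = 11+4+1+8 = 24 → 24 weeks.

24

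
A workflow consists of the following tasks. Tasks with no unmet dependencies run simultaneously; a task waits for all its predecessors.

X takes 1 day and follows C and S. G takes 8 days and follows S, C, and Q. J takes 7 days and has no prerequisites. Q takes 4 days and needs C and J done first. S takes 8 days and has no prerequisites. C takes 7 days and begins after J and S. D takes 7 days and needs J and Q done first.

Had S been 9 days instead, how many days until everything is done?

Actual critical path: S→C→Q→G = 8+7+4+8 = 27 ⇒ 27 days.
Since S is critical, the +1 change carries straight to that chain (now 28 days).
That remains the longest chain; total 28 days.

28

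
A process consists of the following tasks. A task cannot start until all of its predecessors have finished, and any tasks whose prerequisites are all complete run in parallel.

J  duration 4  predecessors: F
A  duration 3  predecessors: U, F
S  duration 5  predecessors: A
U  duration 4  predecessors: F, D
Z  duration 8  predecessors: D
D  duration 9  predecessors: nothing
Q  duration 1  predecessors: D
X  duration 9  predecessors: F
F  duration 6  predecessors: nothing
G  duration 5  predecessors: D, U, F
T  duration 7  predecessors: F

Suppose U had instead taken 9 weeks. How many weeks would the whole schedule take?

26

As given, the longest chain is D→U→A→S = 9+4+3+5 = 21, so the finish is 21 weeks.
U lies on that path, so at 9 weeks the path becomes 26 weeks.
No other chain overtakes it, so the finish is 26 weeks.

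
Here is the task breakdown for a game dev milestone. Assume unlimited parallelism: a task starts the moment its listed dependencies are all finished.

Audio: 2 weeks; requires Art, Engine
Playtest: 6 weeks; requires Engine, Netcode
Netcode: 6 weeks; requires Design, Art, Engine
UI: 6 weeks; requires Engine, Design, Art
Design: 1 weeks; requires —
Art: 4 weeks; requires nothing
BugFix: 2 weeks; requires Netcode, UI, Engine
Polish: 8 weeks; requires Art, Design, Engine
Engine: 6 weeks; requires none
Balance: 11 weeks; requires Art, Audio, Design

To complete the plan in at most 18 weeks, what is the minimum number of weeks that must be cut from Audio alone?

1

Current finish: 19 weeks; target: 18.
Audio is on every critical path, so each week cut from Audio cuts the finish by one (this holds down to a finish of 18).
Need 19 − 18 = 1 week off Audio → Audio becomes 1 week, finish becomes 18.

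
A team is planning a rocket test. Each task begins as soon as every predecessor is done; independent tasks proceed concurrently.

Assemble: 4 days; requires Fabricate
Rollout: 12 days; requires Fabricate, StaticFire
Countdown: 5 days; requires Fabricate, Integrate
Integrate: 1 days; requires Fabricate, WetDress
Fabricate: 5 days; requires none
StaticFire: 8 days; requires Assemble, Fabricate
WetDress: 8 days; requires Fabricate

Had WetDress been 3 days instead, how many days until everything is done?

29

As given, the longest chain is Fabricate→Assemble→StaticFire→Rollout = 5+4+8+12 = 29, so the finish is 29 days.
The longest path through WetDress is only 19 days, so WetDress has float 10.
No other chain overtakes it, so the finish is 29 days.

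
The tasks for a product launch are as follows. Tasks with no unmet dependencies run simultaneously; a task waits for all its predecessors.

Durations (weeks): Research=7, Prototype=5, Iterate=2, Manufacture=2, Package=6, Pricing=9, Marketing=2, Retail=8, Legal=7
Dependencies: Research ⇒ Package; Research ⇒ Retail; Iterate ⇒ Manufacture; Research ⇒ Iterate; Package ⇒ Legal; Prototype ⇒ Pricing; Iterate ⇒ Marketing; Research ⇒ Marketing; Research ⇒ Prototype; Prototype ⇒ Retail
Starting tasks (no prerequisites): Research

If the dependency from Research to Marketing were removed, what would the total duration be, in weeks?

With the dependency in place, Research→Prototype→Pricing = 7+5+9 = 21 sets the finish at 21 weeks.
Dropping Research→Marketing doesn't change Marketing's earliest start (9); another predecessor still binds.
After: Research→Prototype→Pricing = 7+5+9 = 21 → 21 weeks.

21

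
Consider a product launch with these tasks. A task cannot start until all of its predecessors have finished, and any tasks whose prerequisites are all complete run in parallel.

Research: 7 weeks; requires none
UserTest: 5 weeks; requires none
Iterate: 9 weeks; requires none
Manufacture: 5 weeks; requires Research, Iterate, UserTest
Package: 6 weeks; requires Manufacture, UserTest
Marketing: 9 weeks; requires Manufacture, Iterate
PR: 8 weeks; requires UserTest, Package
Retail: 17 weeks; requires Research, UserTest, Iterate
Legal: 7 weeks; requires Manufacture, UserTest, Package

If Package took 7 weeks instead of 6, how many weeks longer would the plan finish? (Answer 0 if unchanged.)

1

Baseline: Iterate→Manufacture→Package→PR = 9+5+6+8 = 28 → 28 weeks.
Package is on the critical path; changing it to 7 makes that path 29 weeks.
The critical path is still Iterate→Manufacture→Package→PR; finish is now 29 weeks.
Change in finish: 29 − 28 = +1 weeks.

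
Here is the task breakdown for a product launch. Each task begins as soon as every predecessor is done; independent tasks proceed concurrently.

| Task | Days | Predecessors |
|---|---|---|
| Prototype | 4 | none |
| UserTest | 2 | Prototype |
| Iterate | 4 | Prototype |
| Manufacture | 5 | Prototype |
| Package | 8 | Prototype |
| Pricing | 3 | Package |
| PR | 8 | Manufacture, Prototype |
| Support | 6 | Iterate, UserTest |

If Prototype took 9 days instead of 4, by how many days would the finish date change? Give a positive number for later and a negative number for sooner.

5

Actual critical path: Prototype→Manufacture→PR = 4+5+8 = 17 ⇒ 17 days.
Prototype is on the critical path; changing it to 9 makes that path 22 days.
That remains the longest chain; total 22 days.
Change in finish: 22 − 17 = +5 days.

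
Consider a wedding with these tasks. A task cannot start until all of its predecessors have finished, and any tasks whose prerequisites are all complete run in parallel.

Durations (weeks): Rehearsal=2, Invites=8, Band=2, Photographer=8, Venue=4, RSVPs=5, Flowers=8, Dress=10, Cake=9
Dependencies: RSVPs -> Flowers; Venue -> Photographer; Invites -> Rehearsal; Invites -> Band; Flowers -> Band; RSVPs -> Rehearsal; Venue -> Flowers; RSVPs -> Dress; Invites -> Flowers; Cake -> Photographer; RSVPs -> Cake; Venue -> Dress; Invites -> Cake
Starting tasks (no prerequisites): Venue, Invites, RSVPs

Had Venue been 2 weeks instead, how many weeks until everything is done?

As given, the longest chain is Invites→Cake→Photographer = 8+9+8 = 25, so the finish is 25 weeks.
Venue has 11 weeks of float (longest path through it is 14).
No other chain overtakes it, so the finish is 25 weeks.

25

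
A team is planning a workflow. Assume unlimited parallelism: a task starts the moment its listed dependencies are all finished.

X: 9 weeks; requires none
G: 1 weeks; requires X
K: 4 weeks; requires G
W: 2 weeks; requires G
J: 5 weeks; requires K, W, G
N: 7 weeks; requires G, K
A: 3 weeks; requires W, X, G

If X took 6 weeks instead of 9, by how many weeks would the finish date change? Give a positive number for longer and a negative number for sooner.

Baseline: X→G→K→N = 9+1+4+7 = 21 → 21 weeks.
X lies on that path, so at 6 weeks the path becomes 18 weeks.
That remains the longest chain; total 18 weeks.
Change in finish: 18 − 21 = -3 weeks.

-3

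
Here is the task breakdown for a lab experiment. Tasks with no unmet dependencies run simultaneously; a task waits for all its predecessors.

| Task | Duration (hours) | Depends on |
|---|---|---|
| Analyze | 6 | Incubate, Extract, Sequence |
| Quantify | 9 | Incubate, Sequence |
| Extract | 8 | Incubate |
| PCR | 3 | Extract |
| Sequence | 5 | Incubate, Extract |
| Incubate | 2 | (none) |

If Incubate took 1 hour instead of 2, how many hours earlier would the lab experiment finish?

1

Critical path before the change: Incubate→Extract→Sequence→Quantify = 2+8+5+9 = 24 giving 24 hours.
Incubate lies on that path, so at 1 hour the path becomes 23 hours.
No other chain overtakes it, so the finish is 23 hours.
Change in finish: 23 − 24 = -1 hours.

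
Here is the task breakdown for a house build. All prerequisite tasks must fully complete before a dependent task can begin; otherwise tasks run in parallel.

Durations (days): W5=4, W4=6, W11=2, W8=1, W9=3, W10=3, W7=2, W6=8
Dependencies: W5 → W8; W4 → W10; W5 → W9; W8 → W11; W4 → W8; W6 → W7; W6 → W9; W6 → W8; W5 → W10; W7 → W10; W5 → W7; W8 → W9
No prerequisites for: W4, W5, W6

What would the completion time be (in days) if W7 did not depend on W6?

12

With the dependency in place, W6→W7→W10 = 8+2+3 = 13 sets the finish at 13 days.
Without W6→W7, W7's earliest start moves from 8 to 4.
New critical path: W6→W8→W9 = 8+1+3 = 12 ⇒ 12 days.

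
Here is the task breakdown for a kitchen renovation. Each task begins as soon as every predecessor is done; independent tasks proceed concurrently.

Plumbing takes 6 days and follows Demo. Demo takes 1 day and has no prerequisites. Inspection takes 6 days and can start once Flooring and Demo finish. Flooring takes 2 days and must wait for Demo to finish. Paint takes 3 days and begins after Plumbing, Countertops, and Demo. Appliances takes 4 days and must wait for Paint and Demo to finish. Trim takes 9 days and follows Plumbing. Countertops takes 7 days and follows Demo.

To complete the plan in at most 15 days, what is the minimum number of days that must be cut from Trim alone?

1

Current finish: 16 days; target: 15.
Trim is on every critical path, so each day cut from Trim cuts the finish by one (this holds down to a finish of 15).
Need 16 − 15 = 1 day off Trim → Trim becomes 8 days, finish becomes 15.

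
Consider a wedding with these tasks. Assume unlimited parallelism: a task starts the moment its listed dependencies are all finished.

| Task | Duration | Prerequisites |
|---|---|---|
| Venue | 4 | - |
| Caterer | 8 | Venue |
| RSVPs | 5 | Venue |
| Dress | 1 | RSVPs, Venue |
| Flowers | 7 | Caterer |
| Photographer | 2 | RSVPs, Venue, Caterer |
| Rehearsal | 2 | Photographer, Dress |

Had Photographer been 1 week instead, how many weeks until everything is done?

The binding path is Venue→Caterer→Flowers = 4+8+7 = 19; finish at 19 weeks.
Photographer has 3 weeks of float (longest path through it is 16).
The critical path is still Venue→Caterer→Flowers; finish is now 19 weeks.

19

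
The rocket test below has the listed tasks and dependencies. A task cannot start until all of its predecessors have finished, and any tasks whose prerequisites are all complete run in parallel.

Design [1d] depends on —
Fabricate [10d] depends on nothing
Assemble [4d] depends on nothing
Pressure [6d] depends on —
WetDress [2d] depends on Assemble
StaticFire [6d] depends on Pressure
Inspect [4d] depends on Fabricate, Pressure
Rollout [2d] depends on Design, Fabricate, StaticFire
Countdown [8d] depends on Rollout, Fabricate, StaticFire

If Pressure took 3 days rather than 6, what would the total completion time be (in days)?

Critical path before the change: Pressure→StaticFire→Rollout→Countdown = 6+6+2+8 = 22 giving 22 days.
Since Pressure is critical, the -3 change carries straight to that chain (now 19 days).
New critical path: Fabricate→Rollout→Countdown = 10+2+8 = 20 ⇒ 20 days.

20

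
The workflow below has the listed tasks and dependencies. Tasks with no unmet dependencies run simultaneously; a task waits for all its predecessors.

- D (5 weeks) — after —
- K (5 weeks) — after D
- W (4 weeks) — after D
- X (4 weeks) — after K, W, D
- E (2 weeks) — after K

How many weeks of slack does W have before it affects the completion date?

1

The longest chain is D→K→X = 5+5+4 = 14; overall finish 14 weeks.
W finishes as early as 9 and must finish by 10.
Float = 14 − 13 = 1.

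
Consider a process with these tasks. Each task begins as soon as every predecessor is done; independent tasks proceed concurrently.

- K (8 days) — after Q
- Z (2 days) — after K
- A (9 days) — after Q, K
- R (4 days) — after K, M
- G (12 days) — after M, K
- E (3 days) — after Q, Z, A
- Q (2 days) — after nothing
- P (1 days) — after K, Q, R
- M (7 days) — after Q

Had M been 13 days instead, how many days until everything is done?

Critical path before the change: Q→K→G = 2+8+12 = 22 giving 22 days.
The longest path through M is only 21 days, so M has float 1.
New critical path: Q→M→G = 2+13+12 = 27 ⇒ 27 days.

27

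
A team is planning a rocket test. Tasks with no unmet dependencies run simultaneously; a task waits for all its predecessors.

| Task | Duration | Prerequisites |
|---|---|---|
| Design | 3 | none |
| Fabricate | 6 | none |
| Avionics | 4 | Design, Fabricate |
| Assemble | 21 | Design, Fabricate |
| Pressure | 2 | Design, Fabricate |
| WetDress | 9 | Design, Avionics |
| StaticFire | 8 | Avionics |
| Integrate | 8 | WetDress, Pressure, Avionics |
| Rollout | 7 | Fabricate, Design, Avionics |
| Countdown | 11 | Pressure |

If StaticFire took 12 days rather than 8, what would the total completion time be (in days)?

The binding path is Fabricate→Avionics→WetDress→Integrate = 6+4+9+8 = 27; finish at 27 days.
StaticFire is off the critical path — its longest chain is 18 days, giving 9 of slack.
No other chain overtakes it, so the finish is 27 days.

27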